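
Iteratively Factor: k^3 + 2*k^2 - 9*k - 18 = (k + 3)*(k^2 - k - 6) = (k - 3)*(k + 3)*(k + 2)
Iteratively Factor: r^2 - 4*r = (r)*(r - 4)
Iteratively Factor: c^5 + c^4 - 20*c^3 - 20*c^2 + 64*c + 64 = (c + 2)*(c^4 - c^3 - 18*c^2 + 16*c + 32) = (c - 4)*(c + 2)*(c^3 + 3*c^2 - 6*c - 8) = (c - 4)*(c + 1)*(c + 2)*(c^2 + 2*c - 8) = (c - 4)*(c - 2)*(c + 1)*(c + 2)*(c + 4)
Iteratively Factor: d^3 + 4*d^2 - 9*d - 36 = (d - 3)*(d^2 + 7*d + 12) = (d - 3)*(d + 4)*(d + 3)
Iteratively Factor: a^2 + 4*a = (a)*(a + 4)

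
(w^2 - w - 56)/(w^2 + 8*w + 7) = (w - 8)/(w + 1)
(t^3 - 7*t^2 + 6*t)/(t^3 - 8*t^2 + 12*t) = (t - 1)/(t - 2)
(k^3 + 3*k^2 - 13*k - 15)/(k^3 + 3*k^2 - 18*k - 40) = (k^2 - 2*k - 3)/(k^2 - 2*k - 8)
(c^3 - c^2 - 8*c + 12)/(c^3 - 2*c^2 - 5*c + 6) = (c^3 - c^2 - 8*c + 12)/(c^3 - 2*c^2 - 5*c + 6)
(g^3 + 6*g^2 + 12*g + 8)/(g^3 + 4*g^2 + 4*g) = (g + 2)/g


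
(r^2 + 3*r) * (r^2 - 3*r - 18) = r^4 - 27*r^2 - 54*r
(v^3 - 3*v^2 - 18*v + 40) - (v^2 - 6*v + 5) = v^3 - 4*v^2 - 12*v + 35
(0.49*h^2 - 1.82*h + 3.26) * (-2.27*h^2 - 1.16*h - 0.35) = -1.1123*h^4 + 3.563*h^3 - 5.4605*h^2 - 3.1446*h - 1.141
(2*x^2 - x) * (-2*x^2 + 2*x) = -4*x^4 + 6*x^3 - 2*x^2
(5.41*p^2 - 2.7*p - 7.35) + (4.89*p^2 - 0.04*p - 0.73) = 10.3*p^2 - 2.74*p - 8.08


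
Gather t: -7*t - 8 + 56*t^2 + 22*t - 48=56*t^2 + 15*t - 56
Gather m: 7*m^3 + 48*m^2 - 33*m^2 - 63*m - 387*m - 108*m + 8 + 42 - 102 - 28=7*m^3 + 15*m^2 - 558*m - 80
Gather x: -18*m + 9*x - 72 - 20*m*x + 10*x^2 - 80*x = -18*m + 10*x^2 + x*(-20*m - 71) - 72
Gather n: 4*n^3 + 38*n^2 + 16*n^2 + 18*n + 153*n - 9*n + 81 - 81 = 4*n^3 + 54*n^2 + 162*n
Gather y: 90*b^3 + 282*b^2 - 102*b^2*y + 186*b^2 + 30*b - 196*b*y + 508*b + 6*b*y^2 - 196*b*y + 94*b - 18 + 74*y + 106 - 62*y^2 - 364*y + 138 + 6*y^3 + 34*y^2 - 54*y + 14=90*b^3 + 468*b^2 + 632*b + 6*y^3 + y^2*(6*b - 28) + y*(-102*b^2 - 392*b - 344) + 240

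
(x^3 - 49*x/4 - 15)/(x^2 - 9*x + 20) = (x^2 + 4*x + 15/4)/(x - 5)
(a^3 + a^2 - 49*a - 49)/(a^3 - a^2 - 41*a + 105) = (a^2 - 6*a - 7)/(a^2 - 8*a + 15)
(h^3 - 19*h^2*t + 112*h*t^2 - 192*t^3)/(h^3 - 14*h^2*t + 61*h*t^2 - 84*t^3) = (h^2 - 16*h*t + 64*t^2)/(h^2 - 11*h*t + 28*t^2)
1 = 1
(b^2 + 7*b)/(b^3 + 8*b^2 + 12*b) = (b + 7)/(b^2 + 8*b + 12)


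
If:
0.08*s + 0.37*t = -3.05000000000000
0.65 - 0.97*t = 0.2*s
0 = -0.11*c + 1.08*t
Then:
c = 1805.45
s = -888.61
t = 183.89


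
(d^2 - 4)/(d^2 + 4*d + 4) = (d - 2)/(d + 2)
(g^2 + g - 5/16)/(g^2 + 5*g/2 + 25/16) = (4*g - 1)/(4*g + 5)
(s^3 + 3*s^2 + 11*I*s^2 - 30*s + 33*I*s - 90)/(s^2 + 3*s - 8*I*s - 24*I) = (s^2 + 11*I*s - 30)/(s - 8*I)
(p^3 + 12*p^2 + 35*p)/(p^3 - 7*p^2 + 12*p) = (p^2 + 12*p + 35)/(p^2 - 7*p + 12)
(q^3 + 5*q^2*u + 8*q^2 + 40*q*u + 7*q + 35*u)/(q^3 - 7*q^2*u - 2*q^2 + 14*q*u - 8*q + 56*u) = (q^3 + 5*q^2*u + 8*q^2 + 40*q*u + 7*q + 35*u)/(q^3 - 7*q^2*u - 2*q^2 + 14*q*u - 8*q + 56*u)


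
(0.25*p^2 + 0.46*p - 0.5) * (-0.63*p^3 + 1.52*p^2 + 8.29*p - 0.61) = -0.1575*p^5 + 0.0902*p^4 + 3.0867*p^3 + 2.9009*p^2 - 4.4256*p + 0.305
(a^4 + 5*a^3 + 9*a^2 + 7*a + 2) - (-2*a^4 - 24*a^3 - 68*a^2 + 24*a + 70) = 3*a^4 + 29*a^3 + 77*a^2 - 17*a - 68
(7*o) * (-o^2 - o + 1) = -7*o^3 - 7*o^2 + 7*o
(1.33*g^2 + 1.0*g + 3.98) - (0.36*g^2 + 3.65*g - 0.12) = 0.97*g^2 - 2.65*g + 4.1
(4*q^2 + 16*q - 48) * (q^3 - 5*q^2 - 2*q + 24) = 4*q^5 - 4*q^4 - 136*q^3 + 304*q^2 + 480*q - 1152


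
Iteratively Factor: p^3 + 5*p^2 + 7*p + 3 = (p + 3)*(p^2 + 2*p + 1) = (p + 1)*(p + 3)*(p + 1)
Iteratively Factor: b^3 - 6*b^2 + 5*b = (b - 5)*(b^2 - b) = b*(b - 5)*(b - 1)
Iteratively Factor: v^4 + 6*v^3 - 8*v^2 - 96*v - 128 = (v - 4)*(v^3 + 10*v^2 + 32*v + 32) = (v - 4)*(v + 2)*(v^2 + 8*v + 16) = (v - 4)*(v + 2)*(v + 4)*(v + 4)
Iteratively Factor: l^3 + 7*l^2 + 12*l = (l + 3)*(l^2 + 4*l) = l*(l + 3)*(l + 4)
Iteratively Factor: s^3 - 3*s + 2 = (s - 1)*(s^2 + s - 2) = (s - 1)^2*(s + 2)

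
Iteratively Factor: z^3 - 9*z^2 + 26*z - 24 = (z - 2)*(z^2 - 7*z + 12) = (z - 4)*(z - 2)*(z - 3)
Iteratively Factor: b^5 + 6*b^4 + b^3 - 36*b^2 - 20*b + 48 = (b + 2)*(b^4 + 4*b^3 - 7*b^2 - 22*b + 24) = (b + 2)*(b + 4)*(b^3 - 7*b + 6) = (b - 2)*(b + 2)*(b + 4)*(b^2 + 2*b - 3) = (b - 2)*(b - 1)*(b + 2)*(b + 4)*(b + 3)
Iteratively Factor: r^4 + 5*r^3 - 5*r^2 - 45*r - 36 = (r + 3)*(r^3 + 2*r^2 - 11*r - 12) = (r + 1)*(r + 3)*(r^2 + r - 12) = (r + 1)*(r + 3)*(r + 4)*(r - 3)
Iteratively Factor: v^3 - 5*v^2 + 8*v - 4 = (v - 2)*(v^2 - 3*v + 2) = (v - 2)^2*(v - 1)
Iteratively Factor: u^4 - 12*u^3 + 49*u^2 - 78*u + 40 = (u - 1)*(u^3 - 11*u^2 + 38*u - 40) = (u - 4)*(u - 1)*(u^2 - 7*u + 10) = (u - 4)*(u - 2)*(u - 1)*(u - 5)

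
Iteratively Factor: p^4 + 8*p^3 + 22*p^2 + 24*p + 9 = (p + 1)*(p^3 + 7*p^2 + 15*p + 9) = (p + 1)*(p + 3)*(p^2 + 4*p + 3) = (p + 1)*(p + 3)^2*(p + 1)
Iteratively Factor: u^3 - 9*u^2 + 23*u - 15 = (u - 5)*(u^2 - 4*u + 3) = (u - 5)*(u - 3)*(u - 1)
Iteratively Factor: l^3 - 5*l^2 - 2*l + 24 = (l + 2)*(l^2 - 7*l + 12) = (l - 3)*(l + 2)*(l - 4)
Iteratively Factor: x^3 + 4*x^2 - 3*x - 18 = (x + 3)*(x^2 + x - 6) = (x + 3)^2*(x - 2)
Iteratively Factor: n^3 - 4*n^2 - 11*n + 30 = (n - 2)*(n^2 - 2*n - 15) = (n - 2)*(n + 3)*(n - 5)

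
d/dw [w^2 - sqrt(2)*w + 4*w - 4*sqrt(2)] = 2*w - sqrt(2) + 4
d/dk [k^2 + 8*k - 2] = 2*k + 8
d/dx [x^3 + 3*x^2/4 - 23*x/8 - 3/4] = 3*x^2 + 3*x/2 - 23/8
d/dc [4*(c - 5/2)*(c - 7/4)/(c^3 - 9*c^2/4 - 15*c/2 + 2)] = 4*(-16*c^4 + 136*c^3 - 483*c^2 + 379*c + 389)/(16*c^6 - 72*c^5 - 159*c^4 + 604*c^3 + 756*c^2 - 480*c + 64)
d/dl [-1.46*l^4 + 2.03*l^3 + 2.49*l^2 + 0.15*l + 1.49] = -5.84*l^3 + 6.09*l^2 + 4.98*l + 0.15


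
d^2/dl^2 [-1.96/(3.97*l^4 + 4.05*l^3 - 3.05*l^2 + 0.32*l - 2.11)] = ((93.3744*l^2 + 47.628*l - 11.956)*(3.97*l^4 + 4.05*l^3 - 3.05*l^2 + 0.32*l - 2.11) - 1.96*(15.88*l^3 + 12.15*l^2 - 6.1*l + 0.32)*(31.76*l^3 + 24.3*l^2 - 12.2*l + 0.64))/(3.97*l^4 + 4.05*l^3 - 3.05*l^2 + 0.32*l - 2.11)^3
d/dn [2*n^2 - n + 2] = 4*n - 1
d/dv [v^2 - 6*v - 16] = 2*v - 6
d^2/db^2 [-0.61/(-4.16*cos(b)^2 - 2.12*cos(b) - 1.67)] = (-42.225664*(1 - cos(b)^2)^2 - 16.139136*cos(b)^3 - 6.903248*cos(b)^2 + 34.437916*cos(b) + 39.233248)/(4.16*cos(b)^2 + 2.12*cos(b) + 1.67)^3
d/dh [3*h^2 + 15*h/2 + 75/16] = 6*h + 15/2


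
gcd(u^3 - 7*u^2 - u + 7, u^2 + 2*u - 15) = 1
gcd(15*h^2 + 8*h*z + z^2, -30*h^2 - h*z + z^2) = 5*h + z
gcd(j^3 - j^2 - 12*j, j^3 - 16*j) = j^2 - 4*j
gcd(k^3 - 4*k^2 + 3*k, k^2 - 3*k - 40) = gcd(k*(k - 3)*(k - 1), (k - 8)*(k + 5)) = 1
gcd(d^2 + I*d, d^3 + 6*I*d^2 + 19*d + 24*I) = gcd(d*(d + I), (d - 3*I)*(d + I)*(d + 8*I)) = d + I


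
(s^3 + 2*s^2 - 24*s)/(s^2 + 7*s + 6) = s*(s - 4)/(s + 1)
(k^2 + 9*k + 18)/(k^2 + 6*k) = (k + 3)/k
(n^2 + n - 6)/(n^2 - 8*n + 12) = (n + 3)/(n - 6)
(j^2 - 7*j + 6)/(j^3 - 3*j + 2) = (j - 6)/(j^2 + j - 2)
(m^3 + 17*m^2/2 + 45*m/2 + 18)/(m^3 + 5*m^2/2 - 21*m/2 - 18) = (m + 3)/(m - 3)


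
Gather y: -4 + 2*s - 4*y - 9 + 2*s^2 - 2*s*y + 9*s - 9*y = 2*s^2 + 11*s + y*(-2*s - 13) - 13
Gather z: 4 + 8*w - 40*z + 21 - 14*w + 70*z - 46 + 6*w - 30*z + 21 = 0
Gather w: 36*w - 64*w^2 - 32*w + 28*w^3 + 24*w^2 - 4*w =28*w^3 - 40*w^2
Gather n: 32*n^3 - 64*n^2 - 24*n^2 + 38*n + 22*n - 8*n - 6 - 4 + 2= 32*n^3 - 88*n^2 + 52*n - 8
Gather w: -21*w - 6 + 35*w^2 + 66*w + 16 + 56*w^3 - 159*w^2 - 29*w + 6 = 56*w^3 - 124*w^2 + 16*w + 16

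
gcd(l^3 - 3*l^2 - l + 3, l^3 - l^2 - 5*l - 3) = l^2 - 2*l - 3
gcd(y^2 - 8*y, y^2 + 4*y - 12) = 1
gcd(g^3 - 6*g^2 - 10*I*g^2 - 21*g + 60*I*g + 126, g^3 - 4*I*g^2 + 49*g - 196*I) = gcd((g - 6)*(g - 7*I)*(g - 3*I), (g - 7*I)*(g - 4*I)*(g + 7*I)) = g - 7*I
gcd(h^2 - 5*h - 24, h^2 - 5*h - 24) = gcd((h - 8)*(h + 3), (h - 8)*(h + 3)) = h^2 - 5*h - 24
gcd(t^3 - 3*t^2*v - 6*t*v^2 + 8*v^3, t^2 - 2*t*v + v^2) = t - v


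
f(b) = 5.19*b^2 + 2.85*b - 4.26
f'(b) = 10.38*b + 2.85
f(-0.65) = -3.92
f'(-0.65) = -3.90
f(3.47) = 68.12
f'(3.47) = 38.87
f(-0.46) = -4.47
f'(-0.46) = -1.92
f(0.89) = 2.39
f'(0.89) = 12.09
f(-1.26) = 0.39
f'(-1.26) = -10.23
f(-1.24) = 0.19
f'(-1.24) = -10.02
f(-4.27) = 78.20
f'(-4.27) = -41.47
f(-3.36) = 44.76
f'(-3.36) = -32.03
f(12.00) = 777.30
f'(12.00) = 127.41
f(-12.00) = 708.90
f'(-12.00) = -121.71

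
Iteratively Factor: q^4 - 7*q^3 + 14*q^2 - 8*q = (q - 1)*(q^3 - 6*q^2 + 8*q) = (q - 4)*(q - 1)*(q^2 - 2*q) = (q - 4)*(q - 2)*(q - 1)*(q)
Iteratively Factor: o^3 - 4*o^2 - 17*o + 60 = (o + 4)*(o^2 - 8*o + 15) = (o - 5)*(o + 4)*(o - 3)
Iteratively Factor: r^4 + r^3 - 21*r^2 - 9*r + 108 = (r - 3)*(r^3 + 4*r^2 - 9*r - 36) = (r - 3)^2*(r^2 + 7*r + 12) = (r - 3)^2*(r + 4)*(r + 3)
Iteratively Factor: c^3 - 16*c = (c - 4)*(c^2 + 4*c) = c*(c - 4)*(c + 4)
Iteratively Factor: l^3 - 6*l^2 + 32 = (l - 4)*(l^2 - 2*l - 8) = (l - 4)*(l + 2)*(l - 4)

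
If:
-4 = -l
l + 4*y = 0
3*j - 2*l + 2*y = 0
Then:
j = 10/3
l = 4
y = -1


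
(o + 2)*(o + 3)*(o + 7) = o^3 + 12*o^2 + 41*o + 42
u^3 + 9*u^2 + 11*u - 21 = (u - 1)*(u + 3)*(u + 7)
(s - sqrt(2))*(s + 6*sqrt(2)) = s^2 + 5*sqrt(2)*s - 12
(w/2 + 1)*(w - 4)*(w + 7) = w^3/2 + 5*w^2/2 - 11*w - 28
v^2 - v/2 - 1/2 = (v - 1)*(v + 1/2)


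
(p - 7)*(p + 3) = p^2 - 4*p - 21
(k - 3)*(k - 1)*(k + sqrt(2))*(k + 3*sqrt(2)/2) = k^4 - 4*k^3 + 5*sqrt(2)*k^3/2 - 10*sqrt(2)*k^2 + 6*k^2 - 12*k + 15*sqrt(2)*k/2 + 9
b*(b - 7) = b^2 - 7*b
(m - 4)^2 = m^2 - 8*m + 16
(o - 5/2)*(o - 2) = o^2 - 9*o/2 + 5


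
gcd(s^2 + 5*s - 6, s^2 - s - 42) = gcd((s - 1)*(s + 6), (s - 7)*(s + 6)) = s + 6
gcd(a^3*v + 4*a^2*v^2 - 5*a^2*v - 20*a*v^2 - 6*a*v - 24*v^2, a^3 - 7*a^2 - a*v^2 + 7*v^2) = 1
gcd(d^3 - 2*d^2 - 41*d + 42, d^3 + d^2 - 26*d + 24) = d^2 + 5*d - 6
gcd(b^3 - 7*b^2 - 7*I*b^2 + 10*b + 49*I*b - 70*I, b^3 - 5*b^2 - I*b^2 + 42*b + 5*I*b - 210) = b^2 + b*(-5 - 7*I) + 35*I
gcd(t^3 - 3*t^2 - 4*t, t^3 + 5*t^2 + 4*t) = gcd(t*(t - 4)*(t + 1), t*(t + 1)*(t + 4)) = t^2 + t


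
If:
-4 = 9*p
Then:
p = -4/9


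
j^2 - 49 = (j - 7)*(j + 7)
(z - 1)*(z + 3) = z^2 + 2*z - 3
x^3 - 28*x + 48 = (x - 4)*(x - 2)*(x + 6)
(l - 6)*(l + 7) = l^2 + l - 42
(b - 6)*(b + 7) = b^2 + b - 42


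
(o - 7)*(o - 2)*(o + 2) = o^3 - 7*o^2 - 4*o + 28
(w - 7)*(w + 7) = w^2 - 49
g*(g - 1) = g^2 - g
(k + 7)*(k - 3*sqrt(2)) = k^2 - 3*sqrt(2)*k + 7*k - 21*sqrt(2)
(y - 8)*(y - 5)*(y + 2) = y^3 - 11*y^2 + 14*y + 80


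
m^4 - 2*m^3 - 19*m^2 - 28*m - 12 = (m - 6)*(m + 1)^2*(m + 2)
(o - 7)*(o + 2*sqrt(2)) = o^2 - 7*o + 2*sqrt(2)*o - 14*sqrt(2)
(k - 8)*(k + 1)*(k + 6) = k^3 - k^2 - 50*k - 48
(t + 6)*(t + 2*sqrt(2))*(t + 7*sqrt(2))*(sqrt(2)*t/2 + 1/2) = sqrt(2)*t^4/2 + 3*sqrt(2)*t^3 + 19*t^3/2 + 37*sqrt(2)*t^2/2 + 57*t^2 + 14*t + 111*sqrt(2)*t + 84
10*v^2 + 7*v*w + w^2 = (2*v + w)*(5*v + w)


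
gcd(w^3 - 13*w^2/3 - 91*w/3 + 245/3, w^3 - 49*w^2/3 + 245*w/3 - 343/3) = w^2 - 28*w/3 + 49/3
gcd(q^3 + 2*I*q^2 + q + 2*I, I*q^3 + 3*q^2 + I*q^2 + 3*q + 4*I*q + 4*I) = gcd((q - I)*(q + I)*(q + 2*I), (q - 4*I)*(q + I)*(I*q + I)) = q + I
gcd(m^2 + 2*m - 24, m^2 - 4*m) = m - 4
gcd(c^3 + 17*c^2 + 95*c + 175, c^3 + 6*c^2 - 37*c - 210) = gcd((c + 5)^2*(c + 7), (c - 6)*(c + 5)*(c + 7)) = c^2 + 12*c + 35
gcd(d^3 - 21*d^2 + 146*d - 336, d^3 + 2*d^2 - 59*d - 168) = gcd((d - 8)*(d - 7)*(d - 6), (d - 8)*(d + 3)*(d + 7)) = d - 8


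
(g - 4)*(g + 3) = g^2 - g - 12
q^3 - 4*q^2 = q^2*(q - 4)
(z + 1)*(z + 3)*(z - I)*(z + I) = z^4 + 4*z^3 + 4*z^2 + 4*z + 3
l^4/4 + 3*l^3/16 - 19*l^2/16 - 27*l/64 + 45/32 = (l/4 + 1/2)*(l - 3/2)*(l - 5/4)*(l + 3/2)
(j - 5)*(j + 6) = j^2 + j - 30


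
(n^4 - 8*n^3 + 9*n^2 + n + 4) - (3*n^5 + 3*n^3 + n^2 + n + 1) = -3*n^5 + n^4 - 11*n^3 + 8*n^2 + 3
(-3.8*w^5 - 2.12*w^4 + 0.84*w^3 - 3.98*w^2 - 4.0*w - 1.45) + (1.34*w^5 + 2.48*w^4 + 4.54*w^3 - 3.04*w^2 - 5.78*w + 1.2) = -2.46*w^5 + 0.36*w^4 + 5.38*w^3 - 7.02*w^2 - 9.78*w - 0.25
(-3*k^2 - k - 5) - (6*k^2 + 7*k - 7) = -9*k^2 - 8*k + 2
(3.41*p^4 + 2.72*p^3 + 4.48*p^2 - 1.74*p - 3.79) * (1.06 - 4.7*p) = -16.027*p^5 - 9.1694*p^4 - 18.1728*p^3 + 12.9268*p^2 + 15.9686*p - 4.0174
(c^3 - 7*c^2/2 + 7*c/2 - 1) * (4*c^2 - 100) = 4*c^5 - 14*c^4 - 86*c^3 + 346*c^2 - 350*c + 100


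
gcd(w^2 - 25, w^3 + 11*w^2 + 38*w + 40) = w + 5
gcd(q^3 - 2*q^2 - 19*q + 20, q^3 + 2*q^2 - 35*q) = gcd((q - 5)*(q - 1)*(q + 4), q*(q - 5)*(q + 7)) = q - 5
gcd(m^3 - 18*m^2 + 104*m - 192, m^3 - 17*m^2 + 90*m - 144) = m^2 - 14*m + 48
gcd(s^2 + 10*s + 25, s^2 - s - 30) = s + 5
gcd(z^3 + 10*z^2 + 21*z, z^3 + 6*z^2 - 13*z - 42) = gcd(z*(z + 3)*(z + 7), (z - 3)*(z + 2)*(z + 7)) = z + 7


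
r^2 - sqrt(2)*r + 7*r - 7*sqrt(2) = (r + 7)*(r - sqrt(2))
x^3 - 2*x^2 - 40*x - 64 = (x - 8)*(x + 2)*(x + 4)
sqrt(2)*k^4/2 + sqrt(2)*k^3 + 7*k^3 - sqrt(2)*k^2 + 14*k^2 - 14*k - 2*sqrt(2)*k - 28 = (k - sqrt(2))*(k + sqrt(2))*(k + 7*sqrt(2))*(sqrt(2)*k/2 + sqrt(2))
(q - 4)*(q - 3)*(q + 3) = q^3 - 4*q^2 - 9*q + 36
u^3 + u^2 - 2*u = u*(u - 1)*(u + 2)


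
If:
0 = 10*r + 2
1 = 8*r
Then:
No Solution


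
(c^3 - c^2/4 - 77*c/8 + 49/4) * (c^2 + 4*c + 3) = c^5 + 15*c^4/4 - 61*c^3/8 - 27*c^2 + 161*c/8 + 147/4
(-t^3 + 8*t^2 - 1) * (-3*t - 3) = 3*t^4 - 21*t^3 - 24*t^2 + 3*t + 3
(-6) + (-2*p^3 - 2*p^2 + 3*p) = -2*p^3 - 2*p^2 + 3*p - 6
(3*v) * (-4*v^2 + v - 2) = -12*v^3 + 3*v^2 - 6*v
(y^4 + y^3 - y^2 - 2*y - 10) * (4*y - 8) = 4*y^5 - 4*y^4 - 12*y^3 - 24*y + 80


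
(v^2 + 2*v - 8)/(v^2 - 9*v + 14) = (v + 4)/(v - 7)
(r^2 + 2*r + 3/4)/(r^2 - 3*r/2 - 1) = (r + 3/2)/(r - 2)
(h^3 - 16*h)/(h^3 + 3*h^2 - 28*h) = (h + 4)/(h + 7)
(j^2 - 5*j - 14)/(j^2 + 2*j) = (j - 7)/j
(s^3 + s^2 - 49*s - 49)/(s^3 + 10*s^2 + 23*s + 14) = (s - 7)/(s + 2)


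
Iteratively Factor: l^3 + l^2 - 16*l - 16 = (l - 4)*(l^2 + 5*l + 4) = (l - 4)*(l + 4)*(l + 1)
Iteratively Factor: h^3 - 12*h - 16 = (h + 2)*(h^2 - 2*h - 8) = (h + 2)^2*(h - 4)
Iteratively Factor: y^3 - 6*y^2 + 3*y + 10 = (y + 1)*(y^2 - 7*y + 10) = (y - 2)*(y + 1)*(y - 5)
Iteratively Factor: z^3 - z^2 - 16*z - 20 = (z + 2)*(z^2 - 3*z - 10) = (z - 5)*(z + 2)*(z + 2)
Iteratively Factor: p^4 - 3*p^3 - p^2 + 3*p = (p - 3)*(p^3 - p) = p*(p - 3)*(p^2 - 1) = p*(p - 3)*(p + 1)*(p - 1)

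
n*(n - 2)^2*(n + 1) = n^4 - 3*n^3 + 4*n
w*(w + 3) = w^2 + 3*w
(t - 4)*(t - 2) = t^2 - 6*t + 8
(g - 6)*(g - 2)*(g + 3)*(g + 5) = g^4 - 37*g^2 - 24*g + 180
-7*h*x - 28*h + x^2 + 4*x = (-7*h + x)*(x + 4)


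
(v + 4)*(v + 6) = v^2 + 10*v + 24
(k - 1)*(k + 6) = k^2 + 5*k - 6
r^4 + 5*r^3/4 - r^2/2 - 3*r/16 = r*(r - 1/2)*(r + 1/4)*(r + 3/2)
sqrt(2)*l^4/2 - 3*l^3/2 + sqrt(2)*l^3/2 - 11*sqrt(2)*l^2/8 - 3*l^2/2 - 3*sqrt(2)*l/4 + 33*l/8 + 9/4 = (l - 3/2)*(l + 1/2)*(l - 3*sqrt(2)/2)*(sqrt(2)*l/2 + sqrt(2))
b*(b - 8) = b^2 - 8*b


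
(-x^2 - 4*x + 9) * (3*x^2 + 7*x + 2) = -3*x^4 - 19*x^3 - 3*x^2 + 55*x + 18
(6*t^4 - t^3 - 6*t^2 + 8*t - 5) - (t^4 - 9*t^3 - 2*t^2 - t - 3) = 5*t^4 + 8*t^3 - 4*t^2 + 9*t - 2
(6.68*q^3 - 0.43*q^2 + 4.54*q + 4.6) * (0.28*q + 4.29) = 1.8704*q^4 + 28.5368*q^3 - 0.5735*q^2 + 20.7646*q + 19.734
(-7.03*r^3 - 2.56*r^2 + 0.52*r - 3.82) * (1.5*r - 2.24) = -10.545*r^4 + 11.9072*r^3 + 6.5144*r^2 - 6.8948*r + 8.5568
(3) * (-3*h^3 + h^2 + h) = -9*h^3 + 3*h^2 + 3*h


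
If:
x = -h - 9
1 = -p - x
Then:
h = -x - 9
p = -x - 1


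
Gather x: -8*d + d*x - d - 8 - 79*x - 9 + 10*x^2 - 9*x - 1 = -9*d + 10*x^2 + x*(d - 88) - 18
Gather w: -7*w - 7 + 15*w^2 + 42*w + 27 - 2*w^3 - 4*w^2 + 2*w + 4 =-2*w^3 + 11*w^2 + 37*w + 24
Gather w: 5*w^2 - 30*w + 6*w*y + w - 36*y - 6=5*w^2 + w*(6*y - 29) - 36*y - 6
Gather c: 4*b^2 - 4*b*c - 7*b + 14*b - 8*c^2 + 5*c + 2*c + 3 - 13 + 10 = 4*b^2 + 7*b - 8*c^2 + c*(7 - 4*b)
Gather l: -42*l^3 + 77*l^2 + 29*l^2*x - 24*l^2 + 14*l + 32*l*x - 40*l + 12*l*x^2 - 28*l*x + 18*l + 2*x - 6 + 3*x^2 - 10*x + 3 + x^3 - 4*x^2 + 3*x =-42*l^3 + l^2*(29*x + 53) + l*(12*x^2 + 4*x - 8) + x^3 - x^2 - 5*x - 3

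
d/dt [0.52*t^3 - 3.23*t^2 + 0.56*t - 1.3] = 1.56*t^2 - 6.46*t + 0.56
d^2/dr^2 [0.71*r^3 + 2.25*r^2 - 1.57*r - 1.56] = 4.26*r + 4.5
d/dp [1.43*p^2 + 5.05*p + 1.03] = 2.86*p + 5.05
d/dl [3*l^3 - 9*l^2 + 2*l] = 9*l^2 - 18*l + 2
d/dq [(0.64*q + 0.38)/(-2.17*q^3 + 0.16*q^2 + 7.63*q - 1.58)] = (2.7776*q^3 + 2.3714*q^2 - 0.1216*q - 3.9106)/(4.7089*q^6 - 0.6944*q^5 - 33.0886*q^4 + 9.2988*q^3 + 57.7113*q^2 - 24.1108*q + 2.4964)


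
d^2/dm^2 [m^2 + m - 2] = 2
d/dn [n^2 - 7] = 2*n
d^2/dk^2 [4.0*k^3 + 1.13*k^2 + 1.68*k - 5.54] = 24.0*k + 2.26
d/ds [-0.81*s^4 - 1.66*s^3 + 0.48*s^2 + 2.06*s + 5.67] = -3.24*s^3 - 4.98*s^2 + 0.96*s + 2.06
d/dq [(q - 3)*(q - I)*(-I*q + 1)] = I*(-3*q^2 + 6*q - 1)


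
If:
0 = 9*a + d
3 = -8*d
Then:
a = 1/24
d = -3/8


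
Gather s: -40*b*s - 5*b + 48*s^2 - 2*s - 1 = -5*b + 48*s^2 + s*(-40*b - 2) - 1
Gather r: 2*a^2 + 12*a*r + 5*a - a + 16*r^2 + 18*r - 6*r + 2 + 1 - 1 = 2*a^2 + 4*a + 16*r^2 + r*(12*a + 12) + 2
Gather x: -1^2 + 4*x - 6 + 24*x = 28*x - 7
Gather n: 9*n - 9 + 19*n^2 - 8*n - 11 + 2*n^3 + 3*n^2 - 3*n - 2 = 2*n^3 + 22*n^2 - 2*n - 22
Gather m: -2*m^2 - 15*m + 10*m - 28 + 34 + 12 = -2*m^2 - 5*m + 18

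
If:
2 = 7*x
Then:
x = 2/7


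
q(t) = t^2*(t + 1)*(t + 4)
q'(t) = t^2*(t + 1) + t^2*(t + 4) + 2*t*(t + 1)*(t + 4) = t*(4*t^2 + 15*t + 8)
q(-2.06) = -8.73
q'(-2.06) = 12.21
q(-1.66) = -4.26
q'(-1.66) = 9.76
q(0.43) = 1.17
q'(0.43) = 6.53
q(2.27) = 105.65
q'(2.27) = 142.24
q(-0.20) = 0.12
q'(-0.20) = -1.03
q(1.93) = 64.72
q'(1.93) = 100.07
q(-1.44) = -2.34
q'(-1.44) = 7.64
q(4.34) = 838.85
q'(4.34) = 644.24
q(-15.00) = 34650.00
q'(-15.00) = -10245.00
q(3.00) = 252.00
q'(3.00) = 267.00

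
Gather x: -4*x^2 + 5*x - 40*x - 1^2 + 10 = -4*x^2 - 35*x + 9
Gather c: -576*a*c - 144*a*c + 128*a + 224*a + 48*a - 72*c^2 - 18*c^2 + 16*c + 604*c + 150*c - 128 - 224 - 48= 400*a - 90*c^2 + c*(770 - 720*a) - 400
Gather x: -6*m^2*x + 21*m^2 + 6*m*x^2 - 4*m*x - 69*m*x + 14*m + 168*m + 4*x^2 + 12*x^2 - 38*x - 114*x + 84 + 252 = 21*m^2 + 182*m + x^2*(6*m + 16) + x*(-6*m^2 - 73*m - 152) + 336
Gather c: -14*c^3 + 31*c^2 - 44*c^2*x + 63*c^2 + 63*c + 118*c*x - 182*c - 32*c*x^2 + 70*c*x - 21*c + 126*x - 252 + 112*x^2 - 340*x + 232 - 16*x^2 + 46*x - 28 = -14*c^3 + c^2*(94 - 44*x) + c*(-32*x^2 + 188*x - 140) + 96*x^2 - 168*x - 48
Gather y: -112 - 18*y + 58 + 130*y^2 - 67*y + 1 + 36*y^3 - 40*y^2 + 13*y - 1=36*y^3 + 90*y^2 - 72*y - 54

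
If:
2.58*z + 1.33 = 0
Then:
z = -0.52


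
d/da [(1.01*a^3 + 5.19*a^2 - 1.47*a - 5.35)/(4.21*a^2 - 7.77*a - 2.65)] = (4.2521*a^4 - 15.6954*a^3 - 42.1671*a^2 + 17.54*a - 37.674)/(17.7241*a^4 - 65.4234*a^3 + 38.0599*a^2 + 41.181*a + 7.0225)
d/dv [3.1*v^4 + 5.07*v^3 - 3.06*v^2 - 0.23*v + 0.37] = 12.4*v^3 + 15.21*v^2 - 6.12*v - 0.23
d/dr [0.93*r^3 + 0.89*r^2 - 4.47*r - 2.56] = 2.79*r^2 + 1.78*r - 4.47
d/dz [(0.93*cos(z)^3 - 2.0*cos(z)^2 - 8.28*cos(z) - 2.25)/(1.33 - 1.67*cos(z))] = (3.1062*cos(z)^3 - 7.0507*cos(z)^2 + 5.32*cos(z) + 14.7699)*sin(z)/(2.7889*cos(z)^2 - 4.4422*cos(z) + 1.7689)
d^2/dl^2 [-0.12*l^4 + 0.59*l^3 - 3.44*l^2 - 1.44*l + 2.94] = -1.44*l^2 + 3.54*l - 6.88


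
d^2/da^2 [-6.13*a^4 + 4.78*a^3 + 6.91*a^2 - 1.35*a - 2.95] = -73.56*a^2 + 28.68*a + 13.82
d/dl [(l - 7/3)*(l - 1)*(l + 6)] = 3*l^2 + 16*l/3 - 53/3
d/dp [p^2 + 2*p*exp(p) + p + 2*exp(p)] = 2*p*exp(p) + 2*p + 4*exp(p) + 1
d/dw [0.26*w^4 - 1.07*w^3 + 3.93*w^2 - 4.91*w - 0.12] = 1.04*w^3 - 3.21*w^2 + 7.86*w - 4.91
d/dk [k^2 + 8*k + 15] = 2*k + 8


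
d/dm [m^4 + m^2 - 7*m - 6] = 4*m^3 + 2*m - 7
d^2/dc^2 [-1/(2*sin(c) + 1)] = 2*(2*sin(c)^2 - sin(c) - 4)/(2*sin(c) + 1)^3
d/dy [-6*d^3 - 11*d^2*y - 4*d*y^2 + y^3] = -11*d^2 - 8*d*y + 3*y^2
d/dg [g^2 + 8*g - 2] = 2*g + 8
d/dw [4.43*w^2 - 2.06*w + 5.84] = 8.86*w - 2.06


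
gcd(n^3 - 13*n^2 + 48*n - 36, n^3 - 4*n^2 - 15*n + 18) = n^2 - 7*n + 6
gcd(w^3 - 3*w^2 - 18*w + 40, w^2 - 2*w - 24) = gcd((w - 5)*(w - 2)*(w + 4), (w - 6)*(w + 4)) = w + 4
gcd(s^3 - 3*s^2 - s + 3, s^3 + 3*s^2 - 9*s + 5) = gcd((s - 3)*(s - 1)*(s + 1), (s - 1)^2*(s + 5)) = s - 1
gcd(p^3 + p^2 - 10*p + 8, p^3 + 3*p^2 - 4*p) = p^2 + 3*p - 4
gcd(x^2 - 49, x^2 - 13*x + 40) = 1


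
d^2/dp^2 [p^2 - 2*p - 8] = 2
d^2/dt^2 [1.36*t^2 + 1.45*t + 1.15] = 2.72000000000000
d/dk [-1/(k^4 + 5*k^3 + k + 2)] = (4*k^3 + 15*k^2 + 1)/(k^4 + 5*k^3 + k + 2)^2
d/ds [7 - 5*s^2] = -10*s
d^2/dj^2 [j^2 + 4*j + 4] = 2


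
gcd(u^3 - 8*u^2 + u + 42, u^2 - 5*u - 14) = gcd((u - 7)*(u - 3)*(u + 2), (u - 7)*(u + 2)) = u^2 - 5*u - 14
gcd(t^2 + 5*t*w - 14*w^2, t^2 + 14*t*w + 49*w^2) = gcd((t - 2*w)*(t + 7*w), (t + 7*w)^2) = t + 7*w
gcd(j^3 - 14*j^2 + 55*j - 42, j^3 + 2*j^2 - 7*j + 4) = j - 1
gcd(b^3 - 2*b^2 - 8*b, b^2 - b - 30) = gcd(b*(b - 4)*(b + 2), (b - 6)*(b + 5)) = 1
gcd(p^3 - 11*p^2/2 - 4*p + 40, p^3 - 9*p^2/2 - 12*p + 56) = p^2 - 8*p + 16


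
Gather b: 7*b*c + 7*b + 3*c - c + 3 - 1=b*(7*c + 7) + 2*c + 2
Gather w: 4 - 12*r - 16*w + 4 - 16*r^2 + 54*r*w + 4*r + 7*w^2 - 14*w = -16*r^2 - 8*r + 7*w^2 + w*(54*r - 30) + 8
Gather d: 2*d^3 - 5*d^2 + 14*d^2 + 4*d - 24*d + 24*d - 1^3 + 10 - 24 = 2*d^3 + 9*d^2 + 4*d - 15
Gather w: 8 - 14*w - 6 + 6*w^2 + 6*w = 6*w^2 - 8*w + 2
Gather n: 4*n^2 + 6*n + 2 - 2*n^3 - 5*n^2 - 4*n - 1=-2*n^3 - n^2 + 2*n + 1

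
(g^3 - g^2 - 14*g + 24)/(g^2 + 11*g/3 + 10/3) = 3*(g^3 - g^2 - 14*g + 24)/(3*g^2 + 11*g + 10)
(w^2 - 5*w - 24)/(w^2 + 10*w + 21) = (w - 8)/(w + 7)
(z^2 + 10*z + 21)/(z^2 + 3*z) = (z + 7)/z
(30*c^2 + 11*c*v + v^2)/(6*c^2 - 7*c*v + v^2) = (30*c^2 + 11*c*v + v^2)/(6*c^2 - 7*c*v + v^2)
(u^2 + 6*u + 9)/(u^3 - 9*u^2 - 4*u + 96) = (u + 3)/(u^2 - 12*u + 32)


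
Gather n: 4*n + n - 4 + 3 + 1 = 5*n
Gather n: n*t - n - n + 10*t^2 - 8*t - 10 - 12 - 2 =n*(t - 2) + 10*t^2 - 8*t - 24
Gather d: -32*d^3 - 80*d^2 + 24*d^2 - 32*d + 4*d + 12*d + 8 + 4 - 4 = -32*d^3 - 56*d^2 - 16*d + 8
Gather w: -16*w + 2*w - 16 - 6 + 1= -14*w - 21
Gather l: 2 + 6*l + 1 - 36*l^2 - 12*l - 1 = -36*l^2 - 6*l + 2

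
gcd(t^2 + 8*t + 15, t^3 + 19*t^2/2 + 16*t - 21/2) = t + 3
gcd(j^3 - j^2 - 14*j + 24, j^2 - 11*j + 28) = 1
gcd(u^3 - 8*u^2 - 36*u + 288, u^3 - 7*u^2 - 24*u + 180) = u - 6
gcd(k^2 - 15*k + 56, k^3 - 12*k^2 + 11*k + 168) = k^2 - 15*k + 56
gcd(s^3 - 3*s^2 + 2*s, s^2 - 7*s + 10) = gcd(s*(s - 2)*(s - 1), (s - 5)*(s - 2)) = s - 2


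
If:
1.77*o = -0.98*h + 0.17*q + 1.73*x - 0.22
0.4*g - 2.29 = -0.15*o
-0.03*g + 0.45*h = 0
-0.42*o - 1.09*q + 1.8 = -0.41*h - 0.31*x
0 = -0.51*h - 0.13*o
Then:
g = 6.35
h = 0.42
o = -1.66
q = 2.02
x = -1.53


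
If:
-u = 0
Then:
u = 0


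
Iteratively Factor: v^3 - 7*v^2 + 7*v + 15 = (v + 1)*(v^2 - 8*v + 15) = (v - 3)*(v + 1)*(v - 5)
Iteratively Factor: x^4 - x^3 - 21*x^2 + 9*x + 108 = (x + 3)*(x^3 - 4*x^2 - 9*x + 36) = (x - 4)*(x + 3)*(x^2 - 9) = (x - 4)*(x - 3)*(x + 3)*(x + 3)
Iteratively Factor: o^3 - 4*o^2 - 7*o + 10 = (o - 5)*(o^2 + o - 2) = (o - 5)*(o - 1)*(o + 2)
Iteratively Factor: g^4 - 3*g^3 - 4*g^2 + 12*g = (g + 2)*(g^3 - 5*g^2 + 6*g) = (g - 3)*(g + 2)*(g^2 - 2*g) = (g - 3)*(g - 2)*(g + 2)*(g)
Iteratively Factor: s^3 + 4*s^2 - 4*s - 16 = (s - 2)*(s^2 + 6*s + 8) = (s - 2)*(s + 4)*(s + 2)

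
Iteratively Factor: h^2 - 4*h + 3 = (h - 1)*(h - 3)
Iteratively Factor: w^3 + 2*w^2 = (w)*(w^2 + 2*w) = w^2*(w + 2)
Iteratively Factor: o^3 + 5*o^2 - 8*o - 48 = (o - 3)*(o^2 + 8*o + 16) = (o - 3)*(o + 4)*(o + 4)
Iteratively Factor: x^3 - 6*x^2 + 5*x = (x - 1)*(x^2 - 5*x) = (x - 5)*(x - 1)*(x)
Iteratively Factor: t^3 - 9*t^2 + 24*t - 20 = (t - 2)*(t^2 - 7*t + 10) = (t - 2)^2*(t - 5)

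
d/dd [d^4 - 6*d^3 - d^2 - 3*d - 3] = 4*d^3 - 18*d^2 - 2*d - 3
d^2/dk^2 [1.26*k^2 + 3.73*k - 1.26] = 2.52000000000000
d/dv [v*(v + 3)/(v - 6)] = (v^2 - 12*v - 18)/(v^2 - 12*v + 36)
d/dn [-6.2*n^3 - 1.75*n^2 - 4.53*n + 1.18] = -18.6*n^2 - 3.5*n - 4.53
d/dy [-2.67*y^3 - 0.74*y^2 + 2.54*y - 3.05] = -8.01*y^2 - 1.48*y + 2.54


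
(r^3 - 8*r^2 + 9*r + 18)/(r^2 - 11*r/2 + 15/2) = 2*(r^2 - 5*r - 6)/(2*r - 5)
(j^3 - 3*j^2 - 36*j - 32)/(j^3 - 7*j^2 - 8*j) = (j + 4)/j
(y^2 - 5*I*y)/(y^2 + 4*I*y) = (y - 5*I)/(y + 4*I)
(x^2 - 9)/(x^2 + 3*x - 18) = (x + 3)/(x + 6)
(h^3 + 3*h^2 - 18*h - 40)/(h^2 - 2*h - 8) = h + 5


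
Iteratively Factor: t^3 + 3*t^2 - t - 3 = (t - 1)*(t^2 + 4*t + 3) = (t - 1)*(t + 3)*(t + 1)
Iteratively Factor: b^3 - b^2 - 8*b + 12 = (b + 3)*(b^2 - 4*b + 4) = (b - 2)*(b + 3)*(b - 2)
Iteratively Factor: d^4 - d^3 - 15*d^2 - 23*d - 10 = (d + 1)*(d^3 - 2*d^2 - 13*d - 10) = (d + 1)*(d + 2)*(d^2 - 4*d - 5) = (d + 1)^2*(d + 2)*(d - 5)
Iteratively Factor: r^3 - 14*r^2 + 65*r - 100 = (r - 5)*(r^2 - 9*r + 20) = (r - 5)^2*(r - 4)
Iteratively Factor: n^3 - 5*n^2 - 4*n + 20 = (n + 2)*(n^2 - 7*n + 10) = (n - 2)*(n + 2)*(n - 5)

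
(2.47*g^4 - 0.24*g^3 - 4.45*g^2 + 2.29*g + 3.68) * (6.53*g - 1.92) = 16.1291*g^5 - 6.3096*g^4 - 28.5977*g^3 + 23.4977*g^2 + 19.6336*g - 7.0656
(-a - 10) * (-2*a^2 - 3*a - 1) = 2*a^3 + 23*a^2 + 31*a + 10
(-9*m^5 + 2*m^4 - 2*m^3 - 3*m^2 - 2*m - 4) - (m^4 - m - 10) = -9*m^5 + m^4 - 2*m^3 - 3*m^2 - m + 6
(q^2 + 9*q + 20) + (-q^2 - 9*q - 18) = 2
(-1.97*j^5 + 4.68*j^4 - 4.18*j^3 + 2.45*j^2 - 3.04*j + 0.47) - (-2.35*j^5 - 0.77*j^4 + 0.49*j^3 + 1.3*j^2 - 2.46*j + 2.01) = 0.38*j^5 + 5.45*j^4 - 4.67*j^3 + 1.15*j^2 - 0.58*j - 1.54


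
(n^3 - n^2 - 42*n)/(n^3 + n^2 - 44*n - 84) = n/(n + 2)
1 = 1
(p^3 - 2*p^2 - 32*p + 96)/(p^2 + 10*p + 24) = (p^2 - 8*p + 16)/(p + 4)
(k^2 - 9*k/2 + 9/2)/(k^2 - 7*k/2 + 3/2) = (2*k - 3)/(2*k - 1)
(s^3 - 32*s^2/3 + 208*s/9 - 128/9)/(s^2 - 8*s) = s - 8/3 + 16/(9*s)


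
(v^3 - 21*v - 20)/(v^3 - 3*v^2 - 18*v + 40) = (v + 1)/(v - 2)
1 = 1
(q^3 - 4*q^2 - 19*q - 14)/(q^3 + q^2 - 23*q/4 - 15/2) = 4*(q^2 - 6*q - 7)/(4*q^2 - 4*q - 15)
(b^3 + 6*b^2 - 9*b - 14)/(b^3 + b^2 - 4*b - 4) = (b + 7)/(b + 2)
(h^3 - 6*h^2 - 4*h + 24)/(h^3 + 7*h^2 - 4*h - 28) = (h - 6)/(h + 7)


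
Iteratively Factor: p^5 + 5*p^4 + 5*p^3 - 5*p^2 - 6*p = (p)*(p^4 + 5*p^3 + 5*p^2 - 5*p - 6) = p*(p + 2)*(p^3 + 3*p^2 - p - 3) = p*(p - 1)*(p + 2)*(p^2 + 4*p + 3) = p*(p - 1)*(p + 2)*(p + 3)*(p + 1)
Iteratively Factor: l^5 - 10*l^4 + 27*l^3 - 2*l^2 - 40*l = (l - 4)*(l^4 - 6*l^3 + 3*l^2 + 10*l) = (l - 5)*(l - 4)*(l^3 - l^2 - 2*l) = l*(l - 5)*(l - 4)*(l^2 - l - 2) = l*(l - 5)*(l - 4)*(l - 2)*(l + 1)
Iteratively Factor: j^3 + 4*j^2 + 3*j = (j)*(j^2 + 4*j + 3) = j*(j + 3)*(j + 1)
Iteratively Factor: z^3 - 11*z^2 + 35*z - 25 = (z - 5)*(z^2 - 6*z + 5) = (z - 5)^2*(z - 1)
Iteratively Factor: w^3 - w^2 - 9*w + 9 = (w - 3)*(w^2 + 2*w - 3) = (w - 3)*(w + 3)*(w - 1)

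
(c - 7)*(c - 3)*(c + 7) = c^3 - 3*c^2 - 49*c + 147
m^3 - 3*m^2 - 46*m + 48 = (m - 8)*(m - 1)*(m + 6)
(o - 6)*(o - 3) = o^2 - 9*o + 18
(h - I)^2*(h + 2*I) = h^3 + 3*h - 2*I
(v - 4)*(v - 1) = v^2 - 5*v + 4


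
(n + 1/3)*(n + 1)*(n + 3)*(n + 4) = n^4 + 25*n^3/3 + 65*n^2/3 + 55*n/3 + 4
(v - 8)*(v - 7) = v^2 - 15*v + 56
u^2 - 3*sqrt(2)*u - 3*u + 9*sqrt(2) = (u - 3)*(u - 3*sqrt(2))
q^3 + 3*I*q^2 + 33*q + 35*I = (q - 5*I)*(q + I)*(q + 7*I)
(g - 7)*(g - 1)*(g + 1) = g^3 - 7*g^2 - g + 7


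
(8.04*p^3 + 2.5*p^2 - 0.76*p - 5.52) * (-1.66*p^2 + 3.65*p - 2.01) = -13.3464*p^5 + 25.196*p^4 - 5.7738*p^3 + 1.3642*p^2 - 18.6204*p + 11.0952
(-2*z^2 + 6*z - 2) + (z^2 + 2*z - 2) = -z^2 + 8*z - 4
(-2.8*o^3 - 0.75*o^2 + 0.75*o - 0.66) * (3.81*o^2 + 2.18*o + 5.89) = -10.668*o^5 - 8.9615*o^4 - 15.2695*o^3 - 5.2971*o^2 + 2.9787*o - 3.8874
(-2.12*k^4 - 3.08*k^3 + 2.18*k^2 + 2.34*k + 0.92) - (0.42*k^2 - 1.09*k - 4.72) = -2.12*k^4 - 3.08*k^3 + 1.76*k^2 + 3.43*k + 5.64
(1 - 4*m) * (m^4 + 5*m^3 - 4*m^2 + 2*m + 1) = -4*m^5 - 19*m^4 + 21*m^3 - 12*m^2 - 2*m + 1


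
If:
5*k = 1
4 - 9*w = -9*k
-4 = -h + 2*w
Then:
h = 238/45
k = 1/5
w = 29/45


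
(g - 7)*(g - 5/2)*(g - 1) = g^3 - 21*g^2/2 + 27*g - 35/2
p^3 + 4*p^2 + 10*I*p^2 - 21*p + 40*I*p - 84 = (p + 4)*(p + 3*I)*(p + 7*I)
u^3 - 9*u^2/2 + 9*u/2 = u*(u - 3)*(u - 3/2)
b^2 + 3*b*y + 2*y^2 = (b + y)*(b + 2*y)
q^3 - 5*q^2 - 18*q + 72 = (q - 6)*(q - 3)*(q + 4)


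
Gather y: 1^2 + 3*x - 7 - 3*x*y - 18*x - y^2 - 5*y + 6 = -15*x - y^2 + y*(-3*x - 5)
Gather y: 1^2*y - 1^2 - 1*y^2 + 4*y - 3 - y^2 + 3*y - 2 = -2*y^2 + 8*y - 6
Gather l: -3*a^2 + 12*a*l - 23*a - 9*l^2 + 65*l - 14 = -3*a^2 - 23*a - 9*l^2 + l*(12*a + 65) - 14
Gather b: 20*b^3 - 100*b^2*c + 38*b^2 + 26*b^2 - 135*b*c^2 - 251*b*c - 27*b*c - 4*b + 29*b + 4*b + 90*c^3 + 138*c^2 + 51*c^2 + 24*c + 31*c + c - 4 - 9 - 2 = 20*b^3 + b^2*(64 - 100*c) + b*(-135*c^2 - 278*c + 29) + 90*c^3 + 189*c^2 + 56*c - 15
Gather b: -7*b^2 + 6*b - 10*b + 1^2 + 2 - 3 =-7*b^2 - 4*b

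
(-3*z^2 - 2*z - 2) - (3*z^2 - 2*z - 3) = 1 - 6*z^2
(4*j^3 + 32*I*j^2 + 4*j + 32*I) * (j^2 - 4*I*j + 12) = 4*j^5 + 16*I*j^4 + 180*j^3 + 400*I*j^2 + 176*j + 384*I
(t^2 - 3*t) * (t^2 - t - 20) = t^4 - 4*t^3 - 17*t^2 + 60*t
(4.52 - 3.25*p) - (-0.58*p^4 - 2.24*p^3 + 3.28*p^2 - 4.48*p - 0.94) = 0.58*p^4 + 2.24*p^3 - 3.28*p^2 + 1.23*p + 5.46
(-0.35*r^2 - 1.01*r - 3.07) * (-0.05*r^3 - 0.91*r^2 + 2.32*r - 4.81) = 0.0175*r^5 + 0.369*r^4 + 0.2606*r^3 + 2.134*r^2 - 2.2643*r + 14.7667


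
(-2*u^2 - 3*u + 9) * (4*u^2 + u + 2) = -8*u^4 - 14*u^3 + 29*u^2 + 3*u + 18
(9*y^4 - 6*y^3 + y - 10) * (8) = 72*y^4 - 48*y^3 + 8*y - 80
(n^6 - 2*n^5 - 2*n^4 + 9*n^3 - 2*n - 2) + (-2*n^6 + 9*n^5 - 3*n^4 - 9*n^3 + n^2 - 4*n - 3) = -n^6 + 7*n^5 - 5*n^4 + n^2 - 6*n - 5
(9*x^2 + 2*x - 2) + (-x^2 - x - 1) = 8*x^2 + x - 3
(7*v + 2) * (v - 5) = 7*v^2 - 33*v - 10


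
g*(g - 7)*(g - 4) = g^3 - 11*g^2 + 28*g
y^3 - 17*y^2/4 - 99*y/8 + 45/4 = (y - 6)*(y - 3/4)*(y + 5/2)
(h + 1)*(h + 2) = h^2 + 3*h + 2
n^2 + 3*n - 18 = (n - 3)*(n + 6)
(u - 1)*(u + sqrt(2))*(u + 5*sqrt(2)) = u^3 - u^2 + 6*sqrt(2)*u^2 - 6*sqrt(2)*u + 10*u - 10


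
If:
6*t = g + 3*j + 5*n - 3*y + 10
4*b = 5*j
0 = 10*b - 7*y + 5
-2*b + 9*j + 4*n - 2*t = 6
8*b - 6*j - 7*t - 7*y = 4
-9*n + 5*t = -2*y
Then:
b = 178/197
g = -15122/985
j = 712/985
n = -149/197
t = -2131/985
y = 395/197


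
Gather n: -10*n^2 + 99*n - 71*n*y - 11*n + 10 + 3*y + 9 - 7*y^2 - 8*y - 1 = -10*n^2 + n*(88 - 71*y) - 7*y^2 - 5*y + 18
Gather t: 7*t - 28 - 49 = 7*t - 77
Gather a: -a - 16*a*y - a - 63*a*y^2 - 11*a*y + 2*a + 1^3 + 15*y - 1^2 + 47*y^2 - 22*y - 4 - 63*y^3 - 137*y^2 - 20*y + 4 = a*(-63*y^2 - 27*y) - 63*y^3 - 90*y^2 - 27*y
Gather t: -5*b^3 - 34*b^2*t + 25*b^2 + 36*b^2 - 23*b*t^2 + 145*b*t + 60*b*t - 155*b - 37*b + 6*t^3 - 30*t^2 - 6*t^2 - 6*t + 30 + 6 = -5*b^3 + 61*b^2 - 192*b + 6*t^3 + t^2*(-23*b - 36) + t*(-34*b^2 + 205*b - 6) + 36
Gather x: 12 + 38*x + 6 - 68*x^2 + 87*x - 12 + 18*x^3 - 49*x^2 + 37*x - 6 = 18*x^3 - 117*x^2 + 162*x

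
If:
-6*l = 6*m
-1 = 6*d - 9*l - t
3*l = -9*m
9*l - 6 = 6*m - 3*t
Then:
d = 1/6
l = 0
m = 0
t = 2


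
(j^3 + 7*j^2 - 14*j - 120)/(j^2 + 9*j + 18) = (j^2 + j - 20)/(j + 3)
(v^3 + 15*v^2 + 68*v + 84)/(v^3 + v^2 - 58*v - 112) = (v + 6)/(v - 8)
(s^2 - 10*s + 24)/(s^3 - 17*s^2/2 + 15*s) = 2*(s - 4)/(s*(2*s - 5))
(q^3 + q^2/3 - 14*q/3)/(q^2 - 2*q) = q + 7/3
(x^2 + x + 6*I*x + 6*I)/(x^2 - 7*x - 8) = (x + 6*I)/(x - 8)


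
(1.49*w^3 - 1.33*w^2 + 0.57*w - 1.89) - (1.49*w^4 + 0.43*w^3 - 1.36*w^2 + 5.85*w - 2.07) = -1.49*w^4 + 1.06*w^3 + 0.03*w^2 - 5.28*w + 0.18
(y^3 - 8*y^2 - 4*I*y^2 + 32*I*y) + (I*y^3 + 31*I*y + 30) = y^3 + I*y^3 - 8*y^2 - 4*I*y^2 + 63*I*y + 30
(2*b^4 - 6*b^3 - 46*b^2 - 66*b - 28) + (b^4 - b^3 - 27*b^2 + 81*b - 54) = 3*b^4 - 7*b^3 - 73*b^2 + 15*b - 82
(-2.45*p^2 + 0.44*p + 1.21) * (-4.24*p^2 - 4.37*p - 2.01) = 10.388*p^4 + 8.8409*p^3 - 2.1287*p^2 - 6.1721*p - 2.4321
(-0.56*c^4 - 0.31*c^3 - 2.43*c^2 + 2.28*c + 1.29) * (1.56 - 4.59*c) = 2.5704*c^5 + 0.5493*c^4 + 10.6701*c^3 - 14.256*c^2 - 2.3643*c + 2.0124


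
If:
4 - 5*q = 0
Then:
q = 4/5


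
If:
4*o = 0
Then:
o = 0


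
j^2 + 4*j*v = j*(j + 4*v)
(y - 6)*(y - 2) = y^2 - 8*y + 12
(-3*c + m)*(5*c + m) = -15*c^2 + 2*c*m + m^2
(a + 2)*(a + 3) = a^2 + 5*a + 6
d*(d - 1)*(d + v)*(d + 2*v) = d^4 + 3*d^3*v - d^3 + 2*d^2*v^2 - 3*d^2*v - 2*d*v^2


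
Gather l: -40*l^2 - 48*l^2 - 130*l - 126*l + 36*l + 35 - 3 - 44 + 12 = -88*l^2 - 220*l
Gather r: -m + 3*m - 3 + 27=2*m + 24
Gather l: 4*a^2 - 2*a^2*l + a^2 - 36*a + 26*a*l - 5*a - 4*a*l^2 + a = 5*a^2 - 4*a*l^2 - 40*a + l*(-2*a^2 + 26*a)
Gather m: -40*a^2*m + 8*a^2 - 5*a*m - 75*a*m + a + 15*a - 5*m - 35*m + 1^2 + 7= 8*a^2 + 16*a + m*(-40*a^2 - 80*a - 40) + 8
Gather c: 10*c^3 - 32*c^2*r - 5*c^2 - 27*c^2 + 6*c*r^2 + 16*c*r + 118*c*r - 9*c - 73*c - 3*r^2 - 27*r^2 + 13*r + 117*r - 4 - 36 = 10*c^3 + c^2*(-32*r - 32) + c*(6*r^2 + 134*r - 82) - 30*r^2 + 130*r - 40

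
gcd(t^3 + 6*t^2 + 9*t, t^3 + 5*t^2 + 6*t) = t^2 + 3*t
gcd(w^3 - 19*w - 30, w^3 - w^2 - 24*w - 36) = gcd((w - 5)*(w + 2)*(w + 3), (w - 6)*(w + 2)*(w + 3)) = w^2 + 5*w + 6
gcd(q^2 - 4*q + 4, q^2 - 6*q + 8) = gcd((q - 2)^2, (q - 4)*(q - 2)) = q - 2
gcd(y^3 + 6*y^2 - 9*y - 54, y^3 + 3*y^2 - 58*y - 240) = y + 6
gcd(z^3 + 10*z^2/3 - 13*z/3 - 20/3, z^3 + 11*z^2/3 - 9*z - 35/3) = z + 1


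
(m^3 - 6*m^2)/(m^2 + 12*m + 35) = m^2*(m - 6)/(m^2 + 12*m + 35)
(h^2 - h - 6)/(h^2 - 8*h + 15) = (h + 2)/(h - 5)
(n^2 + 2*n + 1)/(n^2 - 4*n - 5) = (n + 1)/(n - 5)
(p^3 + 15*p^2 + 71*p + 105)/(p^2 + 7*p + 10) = (p^2 + 10*p + 21)/(p + 2)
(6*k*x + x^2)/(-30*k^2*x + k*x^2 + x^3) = 1/(-5*k + x)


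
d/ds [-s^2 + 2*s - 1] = 2 - 2*s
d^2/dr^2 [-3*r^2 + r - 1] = -6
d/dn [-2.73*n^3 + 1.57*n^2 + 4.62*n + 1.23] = -8.19*n^2 + 3.14*n + 4.62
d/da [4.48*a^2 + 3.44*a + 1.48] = 8.96*a + 3.44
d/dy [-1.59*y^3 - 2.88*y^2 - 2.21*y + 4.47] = -4.77*y^2 - 5.76*y - 2.21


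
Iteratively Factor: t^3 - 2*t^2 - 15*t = (t + 3)*(t^2 - 5*t) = (t - 5)*(t + 3)*(t)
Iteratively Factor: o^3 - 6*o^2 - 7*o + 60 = (o + 3)*(o^2 - 9*o + 20) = (o - 4)*(o + 3)*(o - 5)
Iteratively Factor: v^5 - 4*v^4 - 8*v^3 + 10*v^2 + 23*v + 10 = (v + 1)*(v^4 - 5*v^3 - 3*v^2 + 13*v + 10) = (v - 2)*(v + 1)*(v^3 - 3*v^2 - 9*v - 5) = (v - 2)*(v + 1)^2*(v^2 - 4*v - 5) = (v - 2)*(v + 1)^3*(v - 5)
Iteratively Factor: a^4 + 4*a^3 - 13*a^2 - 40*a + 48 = (a + 4)*(a^3 - 13*a + 12) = (a - 3)*(a + 4)*(a^2 + 3*a - 4) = (a - 3)*(a + 4)^2*(a - 1)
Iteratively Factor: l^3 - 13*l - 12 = (l + 3)*(l^2 - 3*l - 4) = (l - 4)*(l + 3)*(l + 1)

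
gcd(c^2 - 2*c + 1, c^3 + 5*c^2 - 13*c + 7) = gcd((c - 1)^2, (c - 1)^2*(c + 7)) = c^2 - 2*c + 1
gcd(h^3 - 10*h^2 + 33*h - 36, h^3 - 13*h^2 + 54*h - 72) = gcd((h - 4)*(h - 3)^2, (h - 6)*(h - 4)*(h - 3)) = h^2 - 7*h + 12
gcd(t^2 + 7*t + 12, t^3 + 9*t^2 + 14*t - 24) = t + 4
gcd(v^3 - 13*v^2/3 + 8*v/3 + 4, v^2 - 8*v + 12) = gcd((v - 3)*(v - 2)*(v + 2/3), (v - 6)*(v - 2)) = v - 2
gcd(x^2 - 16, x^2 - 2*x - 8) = x - 4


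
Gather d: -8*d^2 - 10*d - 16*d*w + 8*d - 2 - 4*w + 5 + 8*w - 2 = -8*d^2 + d*(-16*w - 2) + 4*w + 1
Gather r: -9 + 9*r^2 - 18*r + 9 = 9*r^2 - 18*r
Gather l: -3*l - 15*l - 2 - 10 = -18*l - 12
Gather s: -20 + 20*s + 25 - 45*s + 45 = 50 - 25*s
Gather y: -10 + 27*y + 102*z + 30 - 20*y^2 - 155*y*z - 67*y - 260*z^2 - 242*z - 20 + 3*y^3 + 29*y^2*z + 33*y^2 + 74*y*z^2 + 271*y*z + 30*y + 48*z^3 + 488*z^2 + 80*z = 3*y^3 + y^2*(29*z + 13) + y*(74*z^2 + 116*z - 10) + 48*z^3 + 228*z^2 - 60*z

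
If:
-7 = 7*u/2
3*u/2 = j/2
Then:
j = -6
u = -2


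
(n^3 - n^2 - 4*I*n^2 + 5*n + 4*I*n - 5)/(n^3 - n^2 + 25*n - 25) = (n + I)/(n + 5*I)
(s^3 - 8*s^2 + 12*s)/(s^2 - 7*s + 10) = s*(s - 6)/(s - 5)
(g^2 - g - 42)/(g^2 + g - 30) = (g - 7)/(g - 5)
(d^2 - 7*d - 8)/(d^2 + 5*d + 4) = (d - 8)/(d + 4)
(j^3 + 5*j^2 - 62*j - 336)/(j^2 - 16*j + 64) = (j^2 + 13*j + 42)/(j - 8)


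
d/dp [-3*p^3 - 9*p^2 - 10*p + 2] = -9*p^2 - 18*p - 10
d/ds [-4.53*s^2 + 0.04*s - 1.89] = 0.04 - 9.06*s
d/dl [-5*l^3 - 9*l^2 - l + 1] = -15*l^2 - 18*l - 1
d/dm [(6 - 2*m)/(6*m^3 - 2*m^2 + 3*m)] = 2*(12*m^3 - 56*m^2 + 12*m - 9)/(m^2*(36*m^4 - 24*m^3 + 40*m^2 - 12*m + 9))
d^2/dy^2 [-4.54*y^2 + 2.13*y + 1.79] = -9.08000000000000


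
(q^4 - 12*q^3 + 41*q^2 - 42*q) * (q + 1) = q^5 - 11*q^4 + 29*q^3 - q^2 - 42*q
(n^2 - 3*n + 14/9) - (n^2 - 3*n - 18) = 176/9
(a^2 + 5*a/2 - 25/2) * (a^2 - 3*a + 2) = a^4 - a^3/2 - 18*a^2 + 85*a/2 - 25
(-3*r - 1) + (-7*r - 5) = -10*r - 6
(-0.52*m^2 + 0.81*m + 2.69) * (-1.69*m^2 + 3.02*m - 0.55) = 0.8788*m^4 - 2.9393*m^3 - 1.8139*m^2 + 7.6783*m - 1.4795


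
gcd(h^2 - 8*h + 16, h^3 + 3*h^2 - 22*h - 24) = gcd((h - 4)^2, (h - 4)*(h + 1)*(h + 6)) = h - 4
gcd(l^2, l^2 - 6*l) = l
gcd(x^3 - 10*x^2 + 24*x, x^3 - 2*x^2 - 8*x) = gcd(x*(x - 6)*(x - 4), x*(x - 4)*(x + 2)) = x^2 - 4*x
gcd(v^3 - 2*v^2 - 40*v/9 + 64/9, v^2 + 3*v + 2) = v + 2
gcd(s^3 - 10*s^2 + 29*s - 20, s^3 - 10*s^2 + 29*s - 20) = s^3 - 10*s^2 + 29*s - 20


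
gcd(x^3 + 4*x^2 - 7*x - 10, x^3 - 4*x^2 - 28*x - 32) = 1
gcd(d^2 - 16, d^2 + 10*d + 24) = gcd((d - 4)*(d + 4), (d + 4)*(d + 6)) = d + 4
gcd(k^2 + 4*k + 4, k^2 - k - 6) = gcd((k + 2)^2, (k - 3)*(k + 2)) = k + 2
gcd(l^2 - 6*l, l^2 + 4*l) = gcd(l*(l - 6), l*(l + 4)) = l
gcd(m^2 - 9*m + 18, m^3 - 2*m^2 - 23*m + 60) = m - 3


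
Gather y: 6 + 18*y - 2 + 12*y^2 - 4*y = 12*y^2 + 14*y + 4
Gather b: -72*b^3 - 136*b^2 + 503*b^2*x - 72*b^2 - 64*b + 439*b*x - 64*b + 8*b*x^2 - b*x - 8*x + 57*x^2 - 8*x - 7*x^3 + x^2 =-72*b^3 + b^2*(503*x - 208) + b*(8*x^2 + 438*x - 128) - 7*x^3 + 58*x^2 - 16*x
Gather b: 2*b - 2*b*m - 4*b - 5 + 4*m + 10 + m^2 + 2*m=b*(-2*m - 2) + m^2 + 6*m + 5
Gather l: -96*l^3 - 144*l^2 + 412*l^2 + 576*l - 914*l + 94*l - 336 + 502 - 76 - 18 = -96*l^3 + 268*l^2 - 244*l + 72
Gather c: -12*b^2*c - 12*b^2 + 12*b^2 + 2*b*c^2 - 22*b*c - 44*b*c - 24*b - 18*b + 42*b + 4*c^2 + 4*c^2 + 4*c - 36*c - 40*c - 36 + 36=c^2*(2*b + 8) + c*(-12*b^2 - 66*b - 72)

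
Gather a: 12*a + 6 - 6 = 12*a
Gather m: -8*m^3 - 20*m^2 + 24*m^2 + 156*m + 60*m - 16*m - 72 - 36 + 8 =-8*m^3 + 4*m^2 + 200*m - 100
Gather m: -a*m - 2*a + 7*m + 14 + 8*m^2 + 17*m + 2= -2*a + 8*m^2 + m*(24 - a) + 16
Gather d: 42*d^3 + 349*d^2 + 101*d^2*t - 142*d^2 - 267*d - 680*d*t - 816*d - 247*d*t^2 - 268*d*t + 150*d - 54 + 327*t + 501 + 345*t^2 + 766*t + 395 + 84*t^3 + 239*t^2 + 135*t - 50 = 42*d^3 + d^2*(101*t + 207) + d*(-247*t^2 - 948*t - 933) + 84*t^3 + 584*t^2 + 1228*t + 792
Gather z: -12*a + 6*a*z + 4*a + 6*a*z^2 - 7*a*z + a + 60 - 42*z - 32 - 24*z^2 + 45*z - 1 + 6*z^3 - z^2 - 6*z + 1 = -7*a + 6*z^3 + z^2*(6*a - 25) + z*(-a - 3) + 28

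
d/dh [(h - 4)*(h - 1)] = 2*h - 5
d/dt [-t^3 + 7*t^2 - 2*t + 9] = -3*t^2 + 14*t - 2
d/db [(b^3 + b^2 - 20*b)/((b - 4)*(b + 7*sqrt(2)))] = (b^2 + 14*sqrt(2)*b + 35*sqrt(2))/(b^2 + 14*sqrt(2)*b + 98)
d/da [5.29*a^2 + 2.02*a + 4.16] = 10.58*a + 2.02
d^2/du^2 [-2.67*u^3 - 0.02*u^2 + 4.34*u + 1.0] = -16.02*u - 0.04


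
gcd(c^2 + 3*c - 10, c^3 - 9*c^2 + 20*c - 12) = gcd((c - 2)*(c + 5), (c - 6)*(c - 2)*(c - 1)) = c - 2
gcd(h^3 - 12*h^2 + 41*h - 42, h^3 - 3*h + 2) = 1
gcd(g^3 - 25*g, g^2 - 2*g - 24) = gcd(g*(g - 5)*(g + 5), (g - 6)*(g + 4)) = 1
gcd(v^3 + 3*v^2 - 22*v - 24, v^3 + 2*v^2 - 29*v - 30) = v^2 + 7*v + 6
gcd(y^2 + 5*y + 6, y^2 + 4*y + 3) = y + 3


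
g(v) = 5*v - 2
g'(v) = 5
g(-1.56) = -9.80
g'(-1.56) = 5.00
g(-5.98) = -31.90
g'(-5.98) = 5.00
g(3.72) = 16.60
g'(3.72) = 5.00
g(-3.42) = -19.10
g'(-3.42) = 5.00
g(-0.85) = -6.25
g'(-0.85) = 5.00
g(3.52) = 15.60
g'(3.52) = 5.00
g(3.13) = 13.65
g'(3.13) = 5.00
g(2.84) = 12.20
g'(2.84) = 5.00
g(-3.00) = -17.00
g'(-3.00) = 5.00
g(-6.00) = -32.00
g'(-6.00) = 5.00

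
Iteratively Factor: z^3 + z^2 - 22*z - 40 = (z + 4)*(z^2 - 3*z - 10) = (z - 5)*(z + 4)*(z + 2)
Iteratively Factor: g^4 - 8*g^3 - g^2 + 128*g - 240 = (g - 4)*(g^3 - 4*g^2 - 17*g + 60) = (g - 4)*(g + 4)*(g^2 - 8*g + 15) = (g - 4)*(g - 3)*(g + 4)*(g - 5)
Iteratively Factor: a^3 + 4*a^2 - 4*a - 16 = (a + 2)*(a^2 + 2*a - 8) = (a + 2)*(a + 4)*(a - 2)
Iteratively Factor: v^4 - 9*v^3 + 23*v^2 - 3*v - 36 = (v - 4)*(v^3 - 5*v^2 + 3*v + 9) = (v - 4)*(v - 3)*(v^2 - 2*v - 3) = (v - 4)*(v - 3)*(v + 1)*(v - 3)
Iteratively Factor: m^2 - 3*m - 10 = (m - 5)*(m + 2)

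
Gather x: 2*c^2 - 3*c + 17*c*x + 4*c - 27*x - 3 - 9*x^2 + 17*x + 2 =2*c^2 + c - 9*x^2 + x*(17*c - 10) - 1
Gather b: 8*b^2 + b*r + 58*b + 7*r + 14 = 8*b^2 + b*(r + 58) + 7*r + 14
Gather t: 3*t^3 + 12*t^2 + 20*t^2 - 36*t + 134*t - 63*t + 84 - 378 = 3*t^3 + 32*t^2 + 35*t - 294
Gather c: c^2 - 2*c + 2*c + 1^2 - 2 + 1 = c^2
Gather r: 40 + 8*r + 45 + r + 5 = 9*r + 90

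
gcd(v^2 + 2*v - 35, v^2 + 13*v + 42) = v + 7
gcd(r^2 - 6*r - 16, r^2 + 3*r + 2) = r + 2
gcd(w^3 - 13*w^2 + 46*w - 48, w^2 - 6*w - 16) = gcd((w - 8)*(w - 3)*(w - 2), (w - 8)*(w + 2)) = w - 8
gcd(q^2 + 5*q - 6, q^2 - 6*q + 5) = q - 1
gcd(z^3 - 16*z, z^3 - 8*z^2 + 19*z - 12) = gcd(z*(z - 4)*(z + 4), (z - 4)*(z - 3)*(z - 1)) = z - 4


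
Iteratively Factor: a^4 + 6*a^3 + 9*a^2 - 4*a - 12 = (a + 2)*(a^3 + 4*a^2 + a - 6) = (a + 2)^2*(a^2 + 2*a - 3) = (a + 2)^2*(a + 3)*(a - 1)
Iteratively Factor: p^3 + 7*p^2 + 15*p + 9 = (p + 1)*(p^2 + 6*p + 9) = (p + 1)*(p + 3)*(p + 3)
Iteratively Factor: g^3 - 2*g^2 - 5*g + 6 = (g - 1)*(g^2 - g - 6) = (g - 3)*(g - 1)*(g + 2)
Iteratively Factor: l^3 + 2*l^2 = (l + 2)*(l^2) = l*(l + 2)*(l)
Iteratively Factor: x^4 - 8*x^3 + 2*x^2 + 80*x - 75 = (x + 3)*(x^3 - 11*x^2 + 35*x - 25) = (x - 5)*(x + 3)*(x^2 - 6*x + 5) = (x - 5)^2*(x + 3)*(x - 1)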